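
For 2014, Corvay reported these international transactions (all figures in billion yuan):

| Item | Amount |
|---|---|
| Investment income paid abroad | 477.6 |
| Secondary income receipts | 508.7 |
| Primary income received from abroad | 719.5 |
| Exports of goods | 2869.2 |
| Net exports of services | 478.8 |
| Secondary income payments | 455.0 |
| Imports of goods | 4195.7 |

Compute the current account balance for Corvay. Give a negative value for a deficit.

Goods balance = 2869.2 - 4195.7 = -1326.5
Services balance = 478.8
Trade balance (goods + services) = -1326.5 + 478.8 = -847.7
Net primary income = 719.5 - 477.6 = 241.9
Net secondary income = 508.7 - 455.0 = 53.7
Current account = -847.7 + 241.9 + 53.7 = -552.1

-552.1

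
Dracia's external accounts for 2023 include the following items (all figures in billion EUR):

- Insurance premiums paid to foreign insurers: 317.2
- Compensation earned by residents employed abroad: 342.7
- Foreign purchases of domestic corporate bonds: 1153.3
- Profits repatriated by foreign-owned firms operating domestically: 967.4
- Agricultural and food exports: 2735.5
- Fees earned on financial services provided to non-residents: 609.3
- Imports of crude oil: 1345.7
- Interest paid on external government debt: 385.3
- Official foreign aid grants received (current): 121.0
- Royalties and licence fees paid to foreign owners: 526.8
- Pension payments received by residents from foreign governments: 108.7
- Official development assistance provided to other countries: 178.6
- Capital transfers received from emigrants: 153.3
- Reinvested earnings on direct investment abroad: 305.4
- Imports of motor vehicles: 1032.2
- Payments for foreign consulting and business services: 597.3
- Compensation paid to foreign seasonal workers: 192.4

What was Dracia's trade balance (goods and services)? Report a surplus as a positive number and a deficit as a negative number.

-474.4

Goods: -1345.7 + 2735.5 - 1032.2 = 357.6
Services: -597.3 - 317.2 - 526.8 + 609.3 = -832.0
Trade balance = 357.6 + (-832.0) = -474.4
(Excluded from the trade balance — primary income: compensation earned by residents employed abroad 342.7, profits repatriated by foreign-owned firms operating domestically 967.4, interest paid on external government debt 385.3, reinvested earnings on direct investment abroad 305.4, compensation paid to foreign seasonal workers 192.4; financial account: foreign purchases of domestic corporate bonds 1153.3; secondary income: official foreign aid grants received (current) 121.0, pension payments received by residents from foreign governments 108.7, official development assistance provided to other countries 178.6; capital account: capital transfers received from emigrants 153.3.)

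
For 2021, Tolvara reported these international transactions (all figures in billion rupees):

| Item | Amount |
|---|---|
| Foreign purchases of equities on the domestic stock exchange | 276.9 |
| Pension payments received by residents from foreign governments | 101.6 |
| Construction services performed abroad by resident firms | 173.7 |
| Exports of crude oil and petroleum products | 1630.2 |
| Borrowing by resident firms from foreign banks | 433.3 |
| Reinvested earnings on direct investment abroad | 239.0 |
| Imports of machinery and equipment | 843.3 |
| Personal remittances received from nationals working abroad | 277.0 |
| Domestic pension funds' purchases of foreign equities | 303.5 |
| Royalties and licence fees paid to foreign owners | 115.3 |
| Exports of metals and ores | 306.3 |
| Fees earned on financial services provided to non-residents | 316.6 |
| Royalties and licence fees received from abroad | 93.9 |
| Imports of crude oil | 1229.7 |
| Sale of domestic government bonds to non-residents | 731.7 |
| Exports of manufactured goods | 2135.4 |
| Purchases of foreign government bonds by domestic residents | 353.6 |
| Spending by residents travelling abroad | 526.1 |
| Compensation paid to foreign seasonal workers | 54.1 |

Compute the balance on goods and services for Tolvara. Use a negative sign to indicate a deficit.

Goods: -1229.7 - 843.3 + 2135.4 + 306.3 + 1630.2 = 1998.9
Services: -115.3 + 316.6 + 173.7 + 93.9 - 526.1 = -57.2
Trade balance = 1998.9 + (-57.2) = 1941.7
(Excluded from the trade balance — financial account: foreign purchases of equities on the domestic stock exchange 276.9, borrowing by resident firms from foreign banks 433.3, domestic pension funds' purchases of foreign equities 303.5, sale of domestic government bonds to non-residents 731.7, purchases of foreign government bonds by domestic residents 353.6; secondary income: pension payments received by residents from foreign governments 101.6, personal remittances received from nationals working abroad 277.0; primary income: reinvested earnings on direct investment abroad 239.0, compensation paid to foreign seasonal workers 54.1.)

1941.7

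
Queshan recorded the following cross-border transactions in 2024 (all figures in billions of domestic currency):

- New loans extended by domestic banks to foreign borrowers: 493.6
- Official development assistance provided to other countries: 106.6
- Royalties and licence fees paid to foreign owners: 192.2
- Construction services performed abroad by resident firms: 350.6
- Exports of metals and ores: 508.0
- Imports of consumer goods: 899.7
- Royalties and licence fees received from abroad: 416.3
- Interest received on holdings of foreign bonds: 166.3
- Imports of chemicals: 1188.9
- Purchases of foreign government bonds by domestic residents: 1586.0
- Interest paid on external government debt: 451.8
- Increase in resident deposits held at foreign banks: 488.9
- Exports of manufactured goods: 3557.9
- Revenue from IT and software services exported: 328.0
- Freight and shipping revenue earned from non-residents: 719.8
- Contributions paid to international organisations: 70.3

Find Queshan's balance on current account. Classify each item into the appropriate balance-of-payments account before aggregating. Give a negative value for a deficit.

3137.4

Goods: -899.7 + 508.0 + 3557.9 - 1188.9 = 1977.3
Services: 719.8 + 328.0 + 416.3 - 192.2 + 350.6 = 1622.5
Primary income: -451.8 + 166.3 = -285.5
Secondary income: -70.3 - 106.6 = -176.9
Current account = 1977.3 + 1622.5 + (-285.5) + (-176.9) = 3137.4
(Excluded from the current account — financial account: new loans extended by domestic banks to foreign borrowers 493.6, purchases of foreign government bonds by domestic residents 1586.0, increase in resident deposits held at foreign banks 488.9.)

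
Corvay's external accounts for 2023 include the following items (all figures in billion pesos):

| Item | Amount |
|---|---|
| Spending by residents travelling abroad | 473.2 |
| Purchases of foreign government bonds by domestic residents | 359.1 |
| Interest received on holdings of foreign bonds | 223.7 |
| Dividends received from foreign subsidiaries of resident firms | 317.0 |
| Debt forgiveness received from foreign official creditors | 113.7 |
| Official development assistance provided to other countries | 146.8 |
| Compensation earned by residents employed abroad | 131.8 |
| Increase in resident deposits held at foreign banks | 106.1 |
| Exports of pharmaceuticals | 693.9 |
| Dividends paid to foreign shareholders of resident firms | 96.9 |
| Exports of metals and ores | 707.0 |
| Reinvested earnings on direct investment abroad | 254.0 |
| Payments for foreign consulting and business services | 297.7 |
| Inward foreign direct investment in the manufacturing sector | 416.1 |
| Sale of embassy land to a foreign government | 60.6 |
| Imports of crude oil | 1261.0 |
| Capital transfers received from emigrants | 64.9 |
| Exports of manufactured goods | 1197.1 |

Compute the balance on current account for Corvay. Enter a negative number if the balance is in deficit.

Goods: -1261.0 + 707.0 + 1197.1 + 693.9 = 1337.0
Services: -297.7 - 473.2 = -770.9
Primary income: 254.0 + 317.0 + 131.8 - 96.9 + 223.7 = 829.6
Secondary income: -146.8
Current account = 1337.0 + (-770.9) + 829.6 + (-146.8) = 1248.9
(Excluded from the current account — financial account: purchases of foreign government bonds by domestic residents 359.1, increase in resident deposits held at foreign banks 106.1, inward foreign direct investment in the manufacturing sector 416.1; capital account: debt forgiveness received from foreign official creditors 113.7, sale of embassy land to a foreign government 60.6, capital transfers received from emigrants 64.9.)

1248.9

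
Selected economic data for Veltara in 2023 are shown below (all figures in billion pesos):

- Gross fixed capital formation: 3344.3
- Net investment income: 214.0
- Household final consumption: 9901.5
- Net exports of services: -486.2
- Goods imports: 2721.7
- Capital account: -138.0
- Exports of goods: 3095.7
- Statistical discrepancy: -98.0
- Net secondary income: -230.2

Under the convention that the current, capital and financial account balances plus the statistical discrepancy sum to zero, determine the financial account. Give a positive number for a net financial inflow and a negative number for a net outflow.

Goods balance = 3095.7 - 2721.7 = 374.0
Services balance = -486.2
Trade balance (goods + services) = 374.0 + (-486.2) = -112.2
Net primary income = 214.0
Net secondary income = -230.2
Current account = -112.2 + 214.0 + (-230.2) = -128.4
Financial account = -(-128.4 + (-138.0) + (-98.0)) = 364.4

364.4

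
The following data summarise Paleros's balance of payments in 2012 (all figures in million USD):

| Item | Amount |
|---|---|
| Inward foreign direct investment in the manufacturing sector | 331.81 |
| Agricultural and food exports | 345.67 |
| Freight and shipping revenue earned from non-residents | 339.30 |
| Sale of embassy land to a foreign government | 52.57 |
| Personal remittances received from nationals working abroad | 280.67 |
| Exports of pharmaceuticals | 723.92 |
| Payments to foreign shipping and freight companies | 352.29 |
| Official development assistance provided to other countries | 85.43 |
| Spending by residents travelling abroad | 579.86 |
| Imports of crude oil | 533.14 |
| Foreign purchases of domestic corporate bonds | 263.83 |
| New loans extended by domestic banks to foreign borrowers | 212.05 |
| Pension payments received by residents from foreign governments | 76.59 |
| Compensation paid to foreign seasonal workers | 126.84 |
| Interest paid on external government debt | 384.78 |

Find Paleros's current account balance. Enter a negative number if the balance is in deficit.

-296.19

Goods: -533.14 + 723.92 + 345.67 = 536.45
Services: -579.86 - 352.29 + 339.30 = -592.85
Primary income: -126.84 - 384.78 = -511.62
Secondary income: -85.43 + 76.59 + 280.67 = 271.83
Current account = 536.45 + (-592.85) + (-511.62) + 271.83 = -296.19
(Excluded from the current account — financial account: inward foreign direct investment in the manufacturing sector 331.81, foreign purchases of domestic corporate bonds 263.83, new loans extended by domestic banks to foreign borrowers 212.05; capital account: sale of embassy land to a foreign government 52.57.)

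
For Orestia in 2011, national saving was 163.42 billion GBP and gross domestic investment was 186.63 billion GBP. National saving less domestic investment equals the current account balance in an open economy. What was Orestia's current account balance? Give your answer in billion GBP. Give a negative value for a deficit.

CA = S - I = 163.42 - 186.63 = -23.21

-23.21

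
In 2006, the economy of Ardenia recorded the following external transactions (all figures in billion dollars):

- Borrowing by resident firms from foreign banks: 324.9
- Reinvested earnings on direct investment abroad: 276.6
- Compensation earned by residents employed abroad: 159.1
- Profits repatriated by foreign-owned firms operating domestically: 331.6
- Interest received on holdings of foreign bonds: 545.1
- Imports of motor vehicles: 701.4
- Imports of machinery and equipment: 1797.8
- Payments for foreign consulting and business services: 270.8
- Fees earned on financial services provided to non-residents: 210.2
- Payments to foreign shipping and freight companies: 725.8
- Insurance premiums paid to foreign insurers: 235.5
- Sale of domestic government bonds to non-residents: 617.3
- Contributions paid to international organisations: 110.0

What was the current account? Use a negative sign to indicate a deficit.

-2981.9

Goods: -701.4 - 1797.8 = -2499.2
Services: -235.5 - 725.8 - 270.8 + 210.2 = -1021.9
Primary income: 545.1 + 159.1 + 276.6 - 331.6 = 649.2
Secondary income: -110.0
Current account = (-2499.2) + (-1021.9) + 649.2 + (-110.0) = -2981.9
(Excluded from the current account — financial account: borrowing by resident firms from foreign banks 324.9, sale of domestic government bonds to non-residents 617.3.)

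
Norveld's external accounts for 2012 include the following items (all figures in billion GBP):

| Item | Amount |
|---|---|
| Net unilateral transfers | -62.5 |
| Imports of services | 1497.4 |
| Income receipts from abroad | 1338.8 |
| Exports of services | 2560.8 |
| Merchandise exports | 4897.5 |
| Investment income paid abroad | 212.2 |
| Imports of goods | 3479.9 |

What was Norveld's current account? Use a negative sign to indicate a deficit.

3545.1

Goods balance = 4897.5 - 3479.9 = 1417.6
Services balance = 2560.8 - 1497.4 = 1063.4
Trade balance (goods + services) = 1417.6 + 1063.4 = 2481.0
Net primary income = 1338.8 - 212.2 = 1126.6
Net secondary income = -62.5
Current account = 2481.0 + 1126.6 + (-62.5) = 3545.1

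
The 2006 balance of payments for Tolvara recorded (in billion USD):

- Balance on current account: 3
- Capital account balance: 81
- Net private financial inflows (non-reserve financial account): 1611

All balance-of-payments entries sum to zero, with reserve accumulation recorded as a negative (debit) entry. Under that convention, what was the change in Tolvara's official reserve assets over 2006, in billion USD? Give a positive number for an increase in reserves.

1695

Official reserve transactions balance = -(3 + 81 + 1611) = -1695
An accumulation of reserves is recorded as a debit (negative entry), so the change in the stock of reserves is the negative of that balance.
Change in official reserves = -(-1695) = 1695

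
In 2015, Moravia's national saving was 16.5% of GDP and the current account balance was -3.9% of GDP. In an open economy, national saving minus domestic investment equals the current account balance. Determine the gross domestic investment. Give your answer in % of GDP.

I = S - CA = 16.5 - (-3.9) = 20.4

20.4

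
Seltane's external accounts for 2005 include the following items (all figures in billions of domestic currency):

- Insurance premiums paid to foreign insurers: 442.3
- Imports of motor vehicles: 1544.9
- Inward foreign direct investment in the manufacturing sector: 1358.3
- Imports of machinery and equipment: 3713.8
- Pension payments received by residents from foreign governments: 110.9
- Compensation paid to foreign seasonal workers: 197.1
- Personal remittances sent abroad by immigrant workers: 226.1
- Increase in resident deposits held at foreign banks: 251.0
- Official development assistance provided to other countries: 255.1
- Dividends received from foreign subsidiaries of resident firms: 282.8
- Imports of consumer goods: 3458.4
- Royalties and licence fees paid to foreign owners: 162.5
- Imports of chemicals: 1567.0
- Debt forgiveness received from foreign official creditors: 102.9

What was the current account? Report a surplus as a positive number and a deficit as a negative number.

-11173.5

Goods: -1544.9 - 1567.0 - 3713.8 - 3458.4 = -10284.1
Services: -162.5 - 442.3 = -604.8
Primary income: 282.8 - 197.1 = 85.7
Secondary income: -255.1 + 110.9 - 226.1 = -370.3
Current account = (-10284.1) + (-604.8) + 85.7 + (-370.3) = -11173.5
(Excluded from the current account — financial account: inward foreign direct investment in the manufacturing sector 1358.3, increase in resident deposits held at foreign banks 251.0; capital account: debt forgiveness received from foreign official creditors 102.9.)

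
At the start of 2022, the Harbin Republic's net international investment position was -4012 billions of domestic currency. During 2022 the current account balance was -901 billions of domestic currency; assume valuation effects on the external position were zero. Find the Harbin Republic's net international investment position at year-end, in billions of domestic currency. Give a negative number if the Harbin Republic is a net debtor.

With no valuation effects, change in NIIP = current account = -901
End-of-year NIIP = -4012 + (-901) = -4913

-4913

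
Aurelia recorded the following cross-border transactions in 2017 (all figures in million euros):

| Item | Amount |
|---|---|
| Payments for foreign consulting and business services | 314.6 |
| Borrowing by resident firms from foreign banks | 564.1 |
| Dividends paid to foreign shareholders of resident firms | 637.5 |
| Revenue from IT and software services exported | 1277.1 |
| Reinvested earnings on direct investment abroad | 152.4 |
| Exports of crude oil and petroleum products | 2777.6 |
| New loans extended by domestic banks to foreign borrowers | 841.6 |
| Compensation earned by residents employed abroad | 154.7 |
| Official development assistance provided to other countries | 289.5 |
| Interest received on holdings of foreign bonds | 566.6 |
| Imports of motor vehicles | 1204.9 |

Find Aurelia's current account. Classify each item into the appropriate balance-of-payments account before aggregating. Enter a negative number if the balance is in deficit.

2481.9

Goods: 2777.6 - 1204.9 = 1572.7
Services: 1277.1 - 314.6 = 962.5
Primary income: 154.7 + 566.6 - 637.5 + 152.4 = 236.2
Secondary income: -289.5
Current account = 1572.7 + 962.5 + 236.2 + (-289.5) = 2481.9
(Excluded from the current account — financial account: borrowing by resident firms from foreign banks 564.1, new loans extended by domestic banks to foreign borrowers 841.6.)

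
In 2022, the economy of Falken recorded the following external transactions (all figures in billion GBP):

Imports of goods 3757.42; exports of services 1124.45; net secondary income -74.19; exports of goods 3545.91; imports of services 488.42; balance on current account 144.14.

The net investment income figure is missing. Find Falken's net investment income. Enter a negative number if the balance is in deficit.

Current account = goods balance + services balance + net primary income + net secondary income
Sum of the known components = 350.33
Net investment income = CA - (known components) = 144.14 - 350.33 = -206.19

-206.19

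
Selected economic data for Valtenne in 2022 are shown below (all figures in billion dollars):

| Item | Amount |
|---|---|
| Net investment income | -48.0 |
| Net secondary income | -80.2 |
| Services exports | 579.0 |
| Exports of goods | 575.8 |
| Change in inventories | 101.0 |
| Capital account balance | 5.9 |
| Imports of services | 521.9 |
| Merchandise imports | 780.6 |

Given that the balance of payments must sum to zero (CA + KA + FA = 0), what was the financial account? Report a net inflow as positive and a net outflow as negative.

270.0

Goods balance = 575.8 - 780.6 = -204.8
Services balance = 579.0 - 521.9 = 57.1
Trade balance (goods + services) = -204.8 + 57.1 = -147.7
Net primary income = -48.0
Net secondary income = -80.2
Current account = -147.7 + (-48.0) + (-80.2) = -275.9
Financial account = -(-275.9 + 5.9) = 270.0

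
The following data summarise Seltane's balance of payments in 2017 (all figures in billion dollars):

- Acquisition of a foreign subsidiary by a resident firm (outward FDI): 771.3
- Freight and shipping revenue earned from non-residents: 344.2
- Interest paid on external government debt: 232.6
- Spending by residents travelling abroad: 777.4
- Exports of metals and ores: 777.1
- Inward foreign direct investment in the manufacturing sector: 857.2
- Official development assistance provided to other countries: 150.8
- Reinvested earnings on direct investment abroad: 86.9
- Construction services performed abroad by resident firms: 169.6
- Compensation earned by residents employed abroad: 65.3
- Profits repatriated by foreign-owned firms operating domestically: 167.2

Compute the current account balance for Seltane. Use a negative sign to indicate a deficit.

115.1

Goods: 777.1
Services: 169.6 + 344.2 - 777.4 = -263.6
Primary income: 86.9 - 167.2 - 232.6 + 65.3 = -247.6
Secondary income: -150.8
Current account = 777.1 + (-263.6) + (-247.6) + (-150.8) = 115.1
(Excluded from the current account — financial account: acquisition of a foreign subsidiary by a resident firm (outward FDI) 771.3, inward foreign direct investment in the manufacturing sector 857.2.)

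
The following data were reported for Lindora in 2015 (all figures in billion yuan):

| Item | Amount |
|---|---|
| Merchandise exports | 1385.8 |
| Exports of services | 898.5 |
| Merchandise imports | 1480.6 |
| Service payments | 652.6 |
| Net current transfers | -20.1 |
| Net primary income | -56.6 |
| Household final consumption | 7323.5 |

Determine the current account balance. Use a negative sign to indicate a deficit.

74.4

Goods balance = 1385.8 - 1480.6 = -94.8
Services balance = 898.5 - 652.6 = 245.9
Trade balance (goods + services) = -94.8 + 245.9 = 151.1
Net primary income = -56.6
Net secondary income = -20.1
Current account = 151.1 + (-56.6) + (-20.1) = 74.4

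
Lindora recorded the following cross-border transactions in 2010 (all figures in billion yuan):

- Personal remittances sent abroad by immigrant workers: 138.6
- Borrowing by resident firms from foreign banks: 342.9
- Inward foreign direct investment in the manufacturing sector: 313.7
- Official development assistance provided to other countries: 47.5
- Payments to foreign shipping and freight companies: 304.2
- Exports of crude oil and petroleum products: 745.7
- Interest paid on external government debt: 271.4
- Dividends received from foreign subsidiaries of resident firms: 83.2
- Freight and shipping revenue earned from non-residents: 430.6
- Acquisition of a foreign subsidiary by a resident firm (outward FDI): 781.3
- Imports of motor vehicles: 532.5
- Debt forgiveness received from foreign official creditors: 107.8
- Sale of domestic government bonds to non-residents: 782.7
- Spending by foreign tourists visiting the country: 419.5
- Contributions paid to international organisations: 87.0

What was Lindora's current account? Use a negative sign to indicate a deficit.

297.8

Goods: -532.5 + 745.7 = 213.2
Services: -304.2 + 430.6 + 419.5 = 545.9
Primary income: 83.2 - 271.4 = -188.2
Secondary income: -138.6 - 47.5 - 87.0 = -273.1
Current account = 213.2 + 545.9 + (-188.2) + (-273.1) = 297.8
(Excluded from the current account — financial account: borrowing by resident firms from foreign banks 342.9, inward foreign direct investment in the manufacturing sector 313.7, acquisition of a foreign subsidiary by a resident firm (outward FDI) 781.3, sale of domestic government bonds to non-residents 782.7; capital account: debt forgiveness received from foreign official creditors 107.8.)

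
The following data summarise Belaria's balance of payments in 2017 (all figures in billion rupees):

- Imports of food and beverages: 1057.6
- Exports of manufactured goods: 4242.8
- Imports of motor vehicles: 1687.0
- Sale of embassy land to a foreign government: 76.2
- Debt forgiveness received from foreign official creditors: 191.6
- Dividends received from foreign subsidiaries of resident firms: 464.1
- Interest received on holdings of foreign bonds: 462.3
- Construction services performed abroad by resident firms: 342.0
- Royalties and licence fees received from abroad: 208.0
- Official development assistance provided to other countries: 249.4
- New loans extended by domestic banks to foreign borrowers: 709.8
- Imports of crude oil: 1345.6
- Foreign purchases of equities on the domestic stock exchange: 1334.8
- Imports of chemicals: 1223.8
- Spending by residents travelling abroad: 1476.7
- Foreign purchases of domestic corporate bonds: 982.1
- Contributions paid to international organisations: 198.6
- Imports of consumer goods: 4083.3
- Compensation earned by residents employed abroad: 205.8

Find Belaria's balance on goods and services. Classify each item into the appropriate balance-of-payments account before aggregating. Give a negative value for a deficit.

-6081.2

Goods: -1057.6 - 1345.6 + 4242.8 - 4083.3 - 1687.0 - 1223.8 = -5154.5
Services: -1476.7 + 208.0 + 342.0 = -926.7
Trade balance = -5154.5 + (-926.7) = -6081.2
(Excluded from the trade balance — capital account: sale of embassy land to a foreign government 76.2, debt forgiveness received from foreign official creditors 191.6; primary income: dividends received from foreign subsidiaries of resident firms 464.1, interest received on holdings of foreign bonds 462.3, compensation earned by residents employed abroad 205.8; secondary income: official development assistance provided to other countries 249.4, contributions paid to international organisations 198.6; financial account: new loans extended by domestic banks to foreign borrowers 709.8, foreign purchases of equities on the domestic stock exchange 1334.8, foreign purchases of domestic corporate bonds 982.1.)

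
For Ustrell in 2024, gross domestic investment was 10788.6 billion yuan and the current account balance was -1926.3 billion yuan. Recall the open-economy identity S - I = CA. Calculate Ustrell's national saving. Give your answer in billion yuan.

8862.3

S = I + CA = 10788.6 + (-1926.3) = 8862.3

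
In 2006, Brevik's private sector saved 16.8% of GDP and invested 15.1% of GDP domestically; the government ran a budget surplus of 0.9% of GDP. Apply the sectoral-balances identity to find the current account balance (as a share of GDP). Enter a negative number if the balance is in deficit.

By the sectoral-balances identity, CA = (S_private - I) + (T - G).
Private balance = 16.8 - 15.1 = 1.7
Government balance (T - G) = 0.9
CA = 1.7 + 0.9 = 2.6

2.6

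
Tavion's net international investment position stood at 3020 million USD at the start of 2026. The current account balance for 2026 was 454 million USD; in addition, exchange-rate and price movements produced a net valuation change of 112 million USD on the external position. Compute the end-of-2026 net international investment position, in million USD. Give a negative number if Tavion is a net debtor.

3586

Change in NIIP = current account + net valuation change = 454 + 112 = 566
End-of-year NIIP = 3020 + 566 = 3586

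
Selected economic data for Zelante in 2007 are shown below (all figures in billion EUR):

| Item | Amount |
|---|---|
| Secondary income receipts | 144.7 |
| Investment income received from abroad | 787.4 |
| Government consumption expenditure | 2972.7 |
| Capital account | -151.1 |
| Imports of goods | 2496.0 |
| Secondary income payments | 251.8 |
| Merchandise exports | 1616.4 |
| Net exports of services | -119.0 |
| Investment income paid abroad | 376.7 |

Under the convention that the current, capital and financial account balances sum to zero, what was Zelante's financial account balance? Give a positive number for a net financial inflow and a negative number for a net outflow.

846.1

Goods balance = 1616.4 - 2496.0 = -879.6
Services balance = -119.0
Trade balance (goods + services) = -879.6 + (-119.0) = -998.6
Net primary income = 787.4 - 376.7 = 410.7
Net secondary income = 144.7 - 251.8 = -107.1
Current account = -998.6 + 410.7 + (-107.1) = -695.0
Financial account = -(-695.0 + (-151.1)) = 846.1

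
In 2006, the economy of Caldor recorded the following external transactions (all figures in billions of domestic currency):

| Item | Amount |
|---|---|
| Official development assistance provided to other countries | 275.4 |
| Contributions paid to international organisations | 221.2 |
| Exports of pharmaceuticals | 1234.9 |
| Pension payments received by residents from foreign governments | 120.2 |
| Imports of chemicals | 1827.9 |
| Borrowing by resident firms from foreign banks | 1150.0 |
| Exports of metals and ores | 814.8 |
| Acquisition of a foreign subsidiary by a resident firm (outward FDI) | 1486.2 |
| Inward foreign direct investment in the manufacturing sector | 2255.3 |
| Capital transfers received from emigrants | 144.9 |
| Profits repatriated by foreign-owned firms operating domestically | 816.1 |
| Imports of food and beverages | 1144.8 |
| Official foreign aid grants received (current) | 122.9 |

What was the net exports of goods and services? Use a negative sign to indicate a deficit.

Goods: -1827.9 + 1234.9 + 814.8 - 1144.8 = -923.0
Trade balance = -923.0 + 0.0 = -923.0
(Excluded from the trade balance — secondary income: official development assistance provided to other countries 275.4, contributions paid to international organisations 221.2, pension payments received by residents from foreign governments 120.2, official foreign aid grants received (current) 122.9; financial account: borrowing by resident firms from foreign banks 1150.0, acquisition of a foreign subsidiary by a resident firm (outward FDI) 1486.2, inward foreign direct investment in the manufacturing sector 2255.3; capital account: capital transfers received from emigrants 144.9; primary income: profits repatriated by foreign-owned firms operating domestically 816.1.)

-923.0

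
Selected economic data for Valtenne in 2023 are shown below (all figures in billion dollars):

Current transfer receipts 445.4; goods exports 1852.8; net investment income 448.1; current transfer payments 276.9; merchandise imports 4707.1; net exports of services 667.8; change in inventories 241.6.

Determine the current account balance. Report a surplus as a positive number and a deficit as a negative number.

Goods balance = 1852.8 - 4707.1 = -2854.3
Services balance = 667.8
Trade balance (goods + services) = -2854.3 + 667.8 = -2186.5
Net primary income = 448.1
Net secondary income = 445.4 - 276.9 = 168.5
Current account = -2186.5 + 448.1 + 168.5 = -1569.9

-1569.9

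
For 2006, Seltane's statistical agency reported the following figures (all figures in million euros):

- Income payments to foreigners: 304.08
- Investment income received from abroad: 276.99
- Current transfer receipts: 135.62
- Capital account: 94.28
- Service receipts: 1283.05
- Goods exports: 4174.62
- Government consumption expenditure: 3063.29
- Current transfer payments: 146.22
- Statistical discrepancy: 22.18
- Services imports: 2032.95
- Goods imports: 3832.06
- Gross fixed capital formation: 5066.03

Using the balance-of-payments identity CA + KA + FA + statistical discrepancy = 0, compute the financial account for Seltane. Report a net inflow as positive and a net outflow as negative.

328.57

Goods balance = 4174.62 - 3832.06 = 342.56
Services balance = 1283.05 - 2032.95 = -749.90
Trade balance (goods + services) = 342.56 + (-749.90) = -407.34
Net primary income = 276.99 - 304.08 = -27.09
Net secondary income = 135.62 - 146.22 = -10.60
Current account = -407.34 + (-27.09) + (-10.60) = -445.03
Financial account = -(-445.03 + 94.28 + 22.18) = 328.57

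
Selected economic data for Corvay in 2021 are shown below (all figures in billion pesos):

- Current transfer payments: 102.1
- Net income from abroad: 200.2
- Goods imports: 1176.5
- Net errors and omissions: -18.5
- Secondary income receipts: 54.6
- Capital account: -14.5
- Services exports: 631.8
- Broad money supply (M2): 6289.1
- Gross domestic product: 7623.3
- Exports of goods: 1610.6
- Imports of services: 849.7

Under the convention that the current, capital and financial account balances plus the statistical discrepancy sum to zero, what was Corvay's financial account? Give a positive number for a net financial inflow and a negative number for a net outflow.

Goods balance = 1610.6 - 1176.5 = 434.1
Services balance = 631.8 - 849.7 = -217.9
Trade balance (goods + services) = 434.1 + (-217.9) = 216.2
Net primary income = 200.2
Net secondary income = 54.6 - 102.1 = -47.5
Current account = 216.2 + 200.2 + (-47.5) = 368.9
Financial account = -(368.9 + (-14.5) + (-18.5)) = -335.9

-335.9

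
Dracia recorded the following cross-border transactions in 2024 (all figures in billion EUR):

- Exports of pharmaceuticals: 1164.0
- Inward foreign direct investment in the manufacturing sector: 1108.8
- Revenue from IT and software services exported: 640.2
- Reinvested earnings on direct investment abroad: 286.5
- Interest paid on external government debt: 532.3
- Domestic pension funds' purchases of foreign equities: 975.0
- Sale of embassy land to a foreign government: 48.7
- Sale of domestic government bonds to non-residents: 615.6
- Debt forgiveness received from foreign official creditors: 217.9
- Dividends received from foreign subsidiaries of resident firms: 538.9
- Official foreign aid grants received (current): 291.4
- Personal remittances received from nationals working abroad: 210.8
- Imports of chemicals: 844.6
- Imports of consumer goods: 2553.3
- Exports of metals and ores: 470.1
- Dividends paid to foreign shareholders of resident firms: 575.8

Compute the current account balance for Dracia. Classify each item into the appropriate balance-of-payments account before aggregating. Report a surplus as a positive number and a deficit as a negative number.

-904.1

Goods: -844.6 + 470.1 + 1164.0 - 2553.3 = -1763.8
Services: 640.2
Primary income: -575.8 + 538.9 + 286.5 - 532.3 = -282.7
Secondary income: 291.4 + 210.8 = 502.2
Current account = (-1763.8) + 640.2 + (-282.7) + 502.2 = -904.1
(Excluded from the current account — financial account: inward foreign direct investment in the manufacturing sector 1108.8, domestic pension funds' purchases of foreign equities 975.0, sale of domestic government bonds to non-residents 615.6; capital account: sale of embassy land to a foreign government 48.7, debt forgiveness received from foreign official creditors 217.9.)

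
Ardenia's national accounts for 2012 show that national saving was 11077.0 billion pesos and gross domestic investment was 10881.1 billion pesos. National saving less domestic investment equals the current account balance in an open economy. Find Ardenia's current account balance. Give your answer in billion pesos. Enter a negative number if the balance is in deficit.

S - I = CA (net lending to the rest of the world).
CA = S - I = 11077.0 - 10881.1 = 195.9

195.9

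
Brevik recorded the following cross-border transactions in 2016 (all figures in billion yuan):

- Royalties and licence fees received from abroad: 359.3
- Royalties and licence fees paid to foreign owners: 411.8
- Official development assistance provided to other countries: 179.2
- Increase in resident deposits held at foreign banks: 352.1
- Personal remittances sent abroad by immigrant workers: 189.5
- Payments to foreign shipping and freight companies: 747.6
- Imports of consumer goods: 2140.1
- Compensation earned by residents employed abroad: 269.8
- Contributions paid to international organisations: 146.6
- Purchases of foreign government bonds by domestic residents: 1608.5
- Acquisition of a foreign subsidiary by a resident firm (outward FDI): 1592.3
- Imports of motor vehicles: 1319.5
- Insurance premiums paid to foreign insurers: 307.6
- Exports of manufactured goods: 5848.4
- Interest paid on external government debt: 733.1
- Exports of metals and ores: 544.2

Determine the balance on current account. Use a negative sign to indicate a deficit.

846.7

Goods: -2140.1 + 544.2 - 1319.5 + 5848.4 = 2933.0
Services: -747.6 - 307.6 + 359.3 - 411.8 = -1107.7
Primary income: 269.8 - 733.1 = -463.3
Secondary income: -189.5 - 146.6 - 179.2 = -515.3
Current account = 2933.0 + (-1107.7) + (-463.3) + (-515.3) = 846.7
(Excluded from the current account — financial account: increase in resident deposits held at foreign banks 352.1, purchases of foreign government bonds by domestic residents 1608.5, acquisition of a foreign subsidiary by a resident firm (outward FDI) 1592.3.)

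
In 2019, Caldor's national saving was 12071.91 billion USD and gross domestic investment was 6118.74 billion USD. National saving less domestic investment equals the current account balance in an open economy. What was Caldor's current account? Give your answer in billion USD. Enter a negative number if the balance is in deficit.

CA = S - I = 12071.91 - 6118.74 = 5953.17

5953.17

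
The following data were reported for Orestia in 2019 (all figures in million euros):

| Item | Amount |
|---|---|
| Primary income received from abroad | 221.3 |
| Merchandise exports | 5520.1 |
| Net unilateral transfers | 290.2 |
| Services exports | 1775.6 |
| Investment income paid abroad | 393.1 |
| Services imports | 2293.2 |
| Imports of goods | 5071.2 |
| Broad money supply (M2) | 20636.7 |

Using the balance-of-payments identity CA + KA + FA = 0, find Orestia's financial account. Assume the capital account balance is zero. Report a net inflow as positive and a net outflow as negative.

Goods balance = 5520.1 - 5071.2 = 448.9
Services balance = 1775.6 - 2293.2 = -517.6
Trade balance (goods + services) = 448.9 + (-517.6) = -68.7
Net primary income = 221.3 - 393.1 = -171.8
Net secondary income = 290.2
Current account = -68.7 + (-171.8) + 290.2 = 49.7
Financial account = -(49.7) = -49.7

-49.7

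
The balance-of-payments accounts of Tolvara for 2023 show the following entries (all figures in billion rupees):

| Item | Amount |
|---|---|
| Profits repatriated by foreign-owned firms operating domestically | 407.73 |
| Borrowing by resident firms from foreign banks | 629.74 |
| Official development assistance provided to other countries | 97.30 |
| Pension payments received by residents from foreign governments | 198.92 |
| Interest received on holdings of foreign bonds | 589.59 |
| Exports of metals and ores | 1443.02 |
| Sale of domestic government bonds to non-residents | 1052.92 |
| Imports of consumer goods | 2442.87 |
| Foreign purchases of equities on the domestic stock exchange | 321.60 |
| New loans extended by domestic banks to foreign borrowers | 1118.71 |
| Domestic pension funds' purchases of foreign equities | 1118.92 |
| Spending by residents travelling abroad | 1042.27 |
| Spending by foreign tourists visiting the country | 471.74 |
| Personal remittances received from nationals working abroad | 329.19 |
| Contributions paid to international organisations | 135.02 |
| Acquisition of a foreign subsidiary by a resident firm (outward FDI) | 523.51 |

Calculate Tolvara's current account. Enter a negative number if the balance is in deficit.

-1092.73

Goods: 1443.02 - 2442.87 = -999.85
Services: -1042.27 + 471.74 = -570.53
Primary income: -407.73 + 589.59 = 181.86
Secondary income: -97.30 + 198.92 + 329.19 - 135.02 = 295.79
Current account = (-999.85) + (-570.53) + 181.86 + 295.79 = -1092.73
(Excluded from the current account — financial account: borrowing by resident firms from foreign banks 629.74, sale of domestic government bonds to non-residents 1052.92, foreign purchases of equities on the domestic stock exchange 321.60, new loans extended by domestic banks to foreign borrowers 1118.71, domestic pension funds' purchases of foreign equities 1118.92, acquisition of a foreign subsidiary by a resident firm (outward FDI) 523.51.)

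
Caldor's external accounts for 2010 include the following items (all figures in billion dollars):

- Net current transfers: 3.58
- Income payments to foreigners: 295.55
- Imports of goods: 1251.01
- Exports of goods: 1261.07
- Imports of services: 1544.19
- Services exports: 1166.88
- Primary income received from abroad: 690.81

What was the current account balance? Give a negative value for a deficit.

Goods balance = 1261.07 - 1251.01 = 10.06
Services balance = 1166.88 - 1544.19 = -377.31
Trade balance (goods + services) = 10.06 + (-377.31) = -367.25
Net primary income = 690.81 - 295.55 = 395.26
Net secondary income = 3.58
Current account = -367.25 + 395.26 + 3.58 = 31.59

31.59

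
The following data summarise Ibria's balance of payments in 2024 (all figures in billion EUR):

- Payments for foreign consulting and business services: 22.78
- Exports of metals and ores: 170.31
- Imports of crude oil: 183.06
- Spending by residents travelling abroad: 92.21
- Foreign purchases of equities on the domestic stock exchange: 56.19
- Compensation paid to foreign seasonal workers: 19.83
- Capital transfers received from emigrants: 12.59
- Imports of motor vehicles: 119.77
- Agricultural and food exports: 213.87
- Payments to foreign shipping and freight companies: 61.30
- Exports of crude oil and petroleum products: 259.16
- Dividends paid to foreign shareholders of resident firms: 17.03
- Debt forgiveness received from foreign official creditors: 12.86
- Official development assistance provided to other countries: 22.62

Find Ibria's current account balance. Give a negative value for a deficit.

Goods: 213.87 - 183.06 - 119.77 + 259.16 + 170.31 = 340.51
Services: -22.78 - 92.21 - 61.30 = -176.29
Primary income: -17.03 - 19.83 = -36.86
Secondary income: -22.62
Current account = 340.51 + (-176.29) + (-36.86) + (-22.62) = 104.74
(Excluded from the current account — financial account: foreign purchases of equities on the domestic stock exchange 56.19; capital account: capital transfers received from emigrants 12.59, debt forgiveness received from foreign official creditors 12.86.)

104.74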